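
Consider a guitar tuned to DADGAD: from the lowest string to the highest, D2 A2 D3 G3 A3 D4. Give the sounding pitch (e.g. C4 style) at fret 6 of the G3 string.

Each fret is one semitone, so G3 + 6 = C♯4.

C♯4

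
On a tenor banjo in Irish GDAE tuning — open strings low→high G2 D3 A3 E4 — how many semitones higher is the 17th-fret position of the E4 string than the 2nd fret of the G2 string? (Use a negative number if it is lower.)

36 semitones

E4 at fret 17 → A5 (MIDI 81); G2 at fret 2 → A2 (MIDI 45).
81 − 45 = 36, so the two pitches are 36 semitones apart.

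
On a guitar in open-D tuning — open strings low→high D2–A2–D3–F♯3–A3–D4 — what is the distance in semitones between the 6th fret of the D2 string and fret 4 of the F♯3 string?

14 semitones

D2 at fret 6 → G♯2 (MIDI 44); F♯3 at fret 4 → A♯3 (MIDI 58).
44 − 58 = -14, so the two pitches are 14 semitones apart, with A♯3 the higher.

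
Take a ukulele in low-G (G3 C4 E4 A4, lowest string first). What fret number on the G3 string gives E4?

E4 is 9 semitones above the open G3 (G–G#–A–A#–B–C–C#–D–D#–E), so it sits at fret 9.

9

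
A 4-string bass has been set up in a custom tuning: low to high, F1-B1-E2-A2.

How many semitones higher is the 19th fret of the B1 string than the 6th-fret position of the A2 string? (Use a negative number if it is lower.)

B1 at fret 19 → G♭3 (MIDI 54); A2 at fret 6 → E♭3 (MIDI 51).
54 − 51 = 3, so the two pitches are 3 semitones apart.

3 semitones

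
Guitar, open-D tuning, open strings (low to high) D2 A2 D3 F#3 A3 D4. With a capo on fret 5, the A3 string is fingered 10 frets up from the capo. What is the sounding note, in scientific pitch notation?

C5

The capo raises the open A3 by 5 semitones to D4; fretting 10 more gives A3 + 5 + 10 = A3 + 15 semitones = C5.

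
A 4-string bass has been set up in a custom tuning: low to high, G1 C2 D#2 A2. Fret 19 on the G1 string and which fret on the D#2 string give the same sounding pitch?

11

Fret 19 on G1 is MIDI 31 + 19 = 50 (D3). On the D#2 string (open MIDI 39), that pitch is 50 − 39 = fret 11.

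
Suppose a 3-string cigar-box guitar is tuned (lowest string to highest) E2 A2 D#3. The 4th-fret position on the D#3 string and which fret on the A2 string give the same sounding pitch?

D#3 at fret 4 is D#3 + 4 semitones = G3.
The open A2 string is 6 semitones below the open D#3, so the same pitch on the A2 string lies at fret 4 + 6 = 10.

10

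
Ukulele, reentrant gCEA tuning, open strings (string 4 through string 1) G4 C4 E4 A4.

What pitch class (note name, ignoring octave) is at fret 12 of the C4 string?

C4 is MIDI 60. Adding 12 gives 72; 72 mod 12 = 0, i.e. C.

C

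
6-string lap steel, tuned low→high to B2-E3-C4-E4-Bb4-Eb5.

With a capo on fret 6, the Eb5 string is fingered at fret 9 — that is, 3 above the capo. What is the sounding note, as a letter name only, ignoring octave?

C

The capo raises the open Eb5 by 6 semitones to A5; fretting 3 more gives Eb5 + 6 + 3 = Eb5 + 9 semitones, landing on C.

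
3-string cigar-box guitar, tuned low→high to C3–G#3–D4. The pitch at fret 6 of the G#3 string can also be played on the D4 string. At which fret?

0

Fret 6 on G#3 is MIDI 56 + 6 = 62 (D4). On the D4 string (open MIDI 62), that pitch is 62 − 62 = fret 0.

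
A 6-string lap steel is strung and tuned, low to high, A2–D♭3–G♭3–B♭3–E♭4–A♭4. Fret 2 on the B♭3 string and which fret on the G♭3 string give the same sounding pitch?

6

B♭3 at fret 2 is B♭3 + 2 semitones = C4.
The open G♭3 string is 4 semitones below the open B♭3, so the same pitch on the G♭3 string lies at fret 2 + 4 = 6.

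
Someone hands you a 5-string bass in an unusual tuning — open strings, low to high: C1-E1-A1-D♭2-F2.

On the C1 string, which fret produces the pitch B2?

23

B2 is 23 semitones above the open C1 (C–Db–D–Eb–…–A–Bb–B), so it sits at fret 23.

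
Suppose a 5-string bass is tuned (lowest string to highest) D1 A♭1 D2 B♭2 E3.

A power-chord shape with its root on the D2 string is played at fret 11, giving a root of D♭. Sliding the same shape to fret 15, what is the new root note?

Moving from fret 11 to fret 15 shifts the root by 4 semitones.
D♭ up 4 semitones is F.

F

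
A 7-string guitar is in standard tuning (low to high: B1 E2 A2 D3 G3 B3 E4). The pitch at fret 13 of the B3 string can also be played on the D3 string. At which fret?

22

B3 at fret 13 is B3 + 13 semitones = C5.
The open D3 string is 9 semitones below the open B3, so the same pitch on the D3 string lies at fret 13 + 9 = 22.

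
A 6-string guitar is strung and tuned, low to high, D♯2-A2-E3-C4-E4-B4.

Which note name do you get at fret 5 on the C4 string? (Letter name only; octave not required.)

F

Each fret is one semitone, so C4 + 5 = F.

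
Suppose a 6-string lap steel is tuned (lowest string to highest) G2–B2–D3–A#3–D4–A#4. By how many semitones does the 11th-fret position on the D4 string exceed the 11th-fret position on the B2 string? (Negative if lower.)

15 semitones

D4 at fret 11 → C#5 (MIDI 73); B2 at fret 11 → A#3 (MIDI 58).
73 − 58 = 15, so the two pitches are 15 semitones apart.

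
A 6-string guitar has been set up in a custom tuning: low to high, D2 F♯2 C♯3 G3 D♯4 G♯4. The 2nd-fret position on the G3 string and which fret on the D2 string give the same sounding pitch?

19

G3 at fret 2 is G3 + 2 semitones = A3.
The open D2 string is 17 semitones below the open G3, so the same pitch on the D2 string lies at fret 2 + 17 = 19.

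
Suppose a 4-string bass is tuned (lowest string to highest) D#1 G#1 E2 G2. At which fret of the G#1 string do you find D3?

D3 is 18 semitones above the open G#1 (G#–A–A#–B–…–C–C#–D), so it sits at fret 18.

18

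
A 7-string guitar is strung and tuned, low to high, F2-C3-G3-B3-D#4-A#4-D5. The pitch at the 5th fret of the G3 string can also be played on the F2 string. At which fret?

19

G3 at fret 5 is G3 + 5 semitones = C4.
The open F2 string is 14 semitones below the open G3, so the same pitch on the F2 string lies at fret 5 + 14 = 19.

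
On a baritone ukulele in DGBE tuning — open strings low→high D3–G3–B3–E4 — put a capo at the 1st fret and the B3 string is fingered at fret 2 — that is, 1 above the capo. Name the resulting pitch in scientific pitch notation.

C♯4

The capo raises the open B3 by 1 semitone to C4; fretting 1 more gives B3 + 1 + 1 = B3 + 2 semitones = C♯4.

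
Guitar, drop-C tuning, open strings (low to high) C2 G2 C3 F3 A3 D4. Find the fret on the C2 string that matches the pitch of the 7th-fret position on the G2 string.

14

G2 at fret 7 is G2 + 7 semitones = D3.
The open C2 string is 7 semitones below the open G2, so the same pitch on the C2 string lies at fret 7 + 7 = 14.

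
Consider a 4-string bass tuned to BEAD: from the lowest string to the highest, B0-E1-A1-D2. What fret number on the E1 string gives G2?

15

G2 is 15 semitones above the open E1 (E–F–F#–G–…–F–F#–G), so it sits at fret 15.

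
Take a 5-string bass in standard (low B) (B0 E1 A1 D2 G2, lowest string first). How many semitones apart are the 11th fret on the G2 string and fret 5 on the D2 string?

G2 at fret 11 → F#3 (MIDI 54); D2 at fret 5 → G2 (MIDI 43).
54 − 43 = 11, so the two pitches are 11 semitones apart, with F#3 the higher.

11 semitones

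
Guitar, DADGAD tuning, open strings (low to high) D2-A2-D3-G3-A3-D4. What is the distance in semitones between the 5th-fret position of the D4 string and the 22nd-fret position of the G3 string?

D4 at fret 5 → G4 (MIDI 67); G3 at fret 22 → F5 (MIDI 77).
67 − 77 = -10, so the two pitches are 10 semitones apart, with F5 the higher.

10 semitones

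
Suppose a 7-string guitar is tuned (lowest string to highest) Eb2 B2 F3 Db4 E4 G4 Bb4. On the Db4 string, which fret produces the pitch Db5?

Db5 is 12 semitones above the open Db4 (Db–D–Eb–E–…–B–C–Db), so it sits at fret 12.

12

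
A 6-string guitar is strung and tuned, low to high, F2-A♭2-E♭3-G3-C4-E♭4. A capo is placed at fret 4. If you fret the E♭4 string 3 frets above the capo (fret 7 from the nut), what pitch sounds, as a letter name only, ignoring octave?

The capo raises the open E♭4 by 4 semitones to G4; fretting 3 more gives E♭4 + 4 + 3 = E♭4 + 7 semitones, landing on B♭.

B♭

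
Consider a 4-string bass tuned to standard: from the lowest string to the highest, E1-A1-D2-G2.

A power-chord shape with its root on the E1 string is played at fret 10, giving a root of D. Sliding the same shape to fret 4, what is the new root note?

Moving from fret 10 to fret 4 shifts the root by -6 semitones.
D down 6 semitones is G♯.

G♯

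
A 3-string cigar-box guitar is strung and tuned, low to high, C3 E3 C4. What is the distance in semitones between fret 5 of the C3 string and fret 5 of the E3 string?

C3 at fret 5 → F3 (MIDI 53); E3 at fret 5 → A3 (MIDI 57).
53 − 57 = -4, so the two pitches are 4 semitones apart, with A3 the higher.

4 semitones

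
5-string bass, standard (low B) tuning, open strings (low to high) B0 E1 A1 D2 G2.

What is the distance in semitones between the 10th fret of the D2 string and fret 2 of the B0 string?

23 semitones

D2 at fret 10 → C3 (MIDI 48); B0 at fret 2 → C♯1 (MIDI 25).
48 − 25 = 23, so the two pitches are 23 semitones apart, with C3 the higher.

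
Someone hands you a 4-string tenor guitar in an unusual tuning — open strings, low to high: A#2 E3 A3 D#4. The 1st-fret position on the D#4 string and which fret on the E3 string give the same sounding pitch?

Fret 1 on D#4 is MIDI 63 + 1 = 64 (E4). On the E3 string (open MIDI 52), that pitch is 64 − 52 = fret 12.

12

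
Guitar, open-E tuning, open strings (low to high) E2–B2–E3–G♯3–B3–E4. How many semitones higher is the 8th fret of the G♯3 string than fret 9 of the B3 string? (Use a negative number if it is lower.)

-4 semitones

G♯3 at fret 8 → E4 (MIDI 64); B3 at fret 9 → G♯4 (MIDI 68).
64 − 68 = -4, so the two pitches are 4 semitones apart.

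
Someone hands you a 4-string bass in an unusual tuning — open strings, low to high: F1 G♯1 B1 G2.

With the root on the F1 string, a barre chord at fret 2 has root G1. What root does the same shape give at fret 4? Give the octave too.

Moving from fret 2 to fret 4 shifts the root by 2 semitones.
G1 up 2 semitones is A1.

A1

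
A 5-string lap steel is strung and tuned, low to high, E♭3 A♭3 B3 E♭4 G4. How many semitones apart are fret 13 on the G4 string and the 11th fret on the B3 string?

G4 at fret 13 → A♭5 (MIDI 80); B3 at fret 11 → B♭4 (MIDI 70).
80 − 70 = 10, so the two pitches are 10 semitones apart, with A♭5 the higher.

10 semitones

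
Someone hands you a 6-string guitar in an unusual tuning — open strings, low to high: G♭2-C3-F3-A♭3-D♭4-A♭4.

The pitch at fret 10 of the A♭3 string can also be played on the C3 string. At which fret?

A♭3 at fret 10 is A♭3 + 10 semitones = G♭4.
The open C3 string is 8 semitones below the open A♭3, so the same pitch on the C3 string lies at fret 10 + 8 = 18.

18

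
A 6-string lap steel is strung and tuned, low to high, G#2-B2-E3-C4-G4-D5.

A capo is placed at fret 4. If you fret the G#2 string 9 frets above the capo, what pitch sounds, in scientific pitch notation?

A3

The capo raises the open G#2 by 4 semitones to C3; fretting 9 more gives G#2 + 4 + 9 = G#2 + 13 semitones = A3.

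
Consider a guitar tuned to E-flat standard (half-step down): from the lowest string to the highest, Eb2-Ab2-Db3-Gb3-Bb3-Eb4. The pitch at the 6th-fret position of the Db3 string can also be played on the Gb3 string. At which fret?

1

Db3 at fret 6 is Db3 + 6 semitones = G3.
The open Gb3 string is 5 semitones above the open Db3, so the same pitch on the Gb3 string lies at fret 6 − 5 = 1.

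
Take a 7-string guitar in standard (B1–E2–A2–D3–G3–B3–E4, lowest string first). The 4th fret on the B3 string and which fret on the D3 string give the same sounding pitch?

Fret 4 on B3 is MIDI 59 + 4 = 63 (D#4). On the D3 string (open MIDI 50), that pitch is 63 − 50 = fret 13.

13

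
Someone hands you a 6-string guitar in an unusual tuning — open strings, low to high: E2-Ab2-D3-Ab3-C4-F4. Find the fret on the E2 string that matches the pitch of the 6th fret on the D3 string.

Fret 6 on D3 is MIDI 50 + 6 = 56 (Ab3). On the E2 string (open MIDI 40), that pitch is 56 − 40 = fret 16.

16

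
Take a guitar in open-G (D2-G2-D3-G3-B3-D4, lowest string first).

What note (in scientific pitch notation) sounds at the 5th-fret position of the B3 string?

Each fret is one semitone, so B3 + 5 = E4.

E4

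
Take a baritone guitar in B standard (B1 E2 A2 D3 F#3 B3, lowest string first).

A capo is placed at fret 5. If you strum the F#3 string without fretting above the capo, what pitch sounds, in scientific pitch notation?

B3

The capo raises the open F#3 by 5 semitones to B3; fretting 0 more gives F#3 + 5 + 0 = F#3 + 5 semitones = B3.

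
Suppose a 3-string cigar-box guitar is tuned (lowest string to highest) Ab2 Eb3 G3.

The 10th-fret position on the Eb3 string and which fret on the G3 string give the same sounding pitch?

6

Eb3 at fret 10 is Eb3 + 10 semitones = Db4.
The open G3 string is 4 semitones above the open Eb3, so the same pitch on the G3 string lies at fret 10 − 4 = 6.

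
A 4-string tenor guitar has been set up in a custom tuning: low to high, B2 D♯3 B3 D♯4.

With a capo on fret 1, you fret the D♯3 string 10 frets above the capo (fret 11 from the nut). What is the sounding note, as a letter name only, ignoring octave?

The capo raises the open D♯3 by 1 semitone to E3; fretting 10 more gives D♯3 + 1 + 10 = D♯3 + 11 semitones, landing on D.

D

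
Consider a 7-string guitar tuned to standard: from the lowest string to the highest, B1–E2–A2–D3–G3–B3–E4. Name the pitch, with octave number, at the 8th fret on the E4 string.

E4 is MIDI 64. Adding 8 gives 72, which is C5.

C5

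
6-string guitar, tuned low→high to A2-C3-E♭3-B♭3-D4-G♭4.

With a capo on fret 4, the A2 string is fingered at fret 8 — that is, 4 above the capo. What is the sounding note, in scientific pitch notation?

F3

The capo raises the open A2 by 4 semitones to D♭3; fretting 4 more gives A2 + 4 + 4 = A2 + 8 semitones = F3.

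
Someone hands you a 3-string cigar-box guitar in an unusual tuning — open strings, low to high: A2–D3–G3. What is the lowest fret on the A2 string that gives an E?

From A2, count semitones up the chromatic scale until reaching E: A–A#–B–C–C#–D–D#–E — 7 steps.

7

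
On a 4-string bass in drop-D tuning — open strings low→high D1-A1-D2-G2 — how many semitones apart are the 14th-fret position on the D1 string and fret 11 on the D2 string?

9 semitones

D1 at fret 14 → E2 (MIDI 40); D2 at fret 11 → C#3 (MIDI 49).
40 − 49 = -9, so the two pitches are 9 semitones apart, with C#3 the higher.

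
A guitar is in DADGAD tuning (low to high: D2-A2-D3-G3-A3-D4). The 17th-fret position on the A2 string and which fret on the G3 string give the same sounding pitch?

7

A2 at fret 17 is A2 + 17 semitones = D4.
The open G3 string is 10 semitones above the open A2, so the same pitch on the G3 string lies at fret 17 − 10 = 7.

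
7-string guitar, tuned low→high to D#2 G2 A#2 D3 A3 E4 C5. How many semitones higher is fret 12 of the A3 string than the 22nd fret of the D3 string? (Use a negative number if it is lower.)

-3 semitones

A3 at fret 12 → A4 (MIDI 69); D3 at fret 22 → C5 (MIDI 72).
69 − 72 = -3, so the two pitches are 3 semitones apart.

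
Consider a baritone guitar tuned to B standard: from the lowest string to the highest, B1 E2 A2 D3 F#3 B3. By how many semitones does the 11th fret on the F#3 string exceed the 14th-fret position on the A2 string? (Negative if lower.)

6 semitones

F#3 at fret 11 → F4 (MIDI 65); A2 at fret 14 → B3 (MIDI 59).
65 − 59 = 6, so the two pitches are 6 semitones apart.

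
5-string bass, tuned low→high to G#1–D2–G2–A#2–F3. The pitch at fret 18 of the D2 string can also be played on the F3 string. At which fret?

Fret 18 on D2 is MIDI 38 + 18 = 56 (G#3). On the F3 string (open MIDI 53), that pitch is 56 − 53 = fret 3.

3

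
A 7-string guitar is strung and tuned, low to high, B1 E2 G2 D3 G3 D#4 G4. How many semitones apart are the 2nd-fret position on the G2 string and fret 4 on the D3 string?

G2 at fret 2 → A2 (MIDI 45); D3 at fret 4 → F#3 (MIDI 54).
45 − 54 = -9, so the two pitches are 9 semitones apart, with F#3 the higher.

9 semitones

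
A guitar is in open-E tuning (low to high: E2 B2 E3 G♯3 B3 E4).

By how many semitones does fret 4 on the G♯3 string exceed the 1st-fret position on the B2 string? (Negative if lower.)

12 semitones

G♯3 at fret 4 → C4 (MIDI 60); B2 at fret 1 → C3 (MIDI 48).
60 − 48 = 12, so the two pitches are 12 semitones apart.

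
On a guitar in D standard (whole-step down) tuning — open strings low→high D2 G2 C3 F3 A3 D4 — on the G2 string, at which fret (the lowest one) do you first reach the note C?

From G2, count semitones up the chromatic scale until reaching C: G–G#–A–A#–B–C — 5 steps.

5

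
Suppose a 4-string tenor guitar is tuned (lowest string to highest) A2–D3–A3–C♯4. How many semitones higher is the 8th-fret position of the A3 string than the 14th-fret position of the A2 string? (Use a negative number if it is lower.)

A3 at fret 8 → F4 (MIDI 65); A2 at fret 14 → B3 (MIDI 59).
65 − 59 = 6, so the two pitches are 6 semitones apart.

6 semitones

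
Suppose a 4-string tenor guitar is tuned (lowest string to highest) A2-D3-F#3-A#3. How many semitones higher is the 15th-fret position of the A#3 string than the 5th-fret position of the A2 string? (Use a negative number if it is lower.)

A#3 at fret 15 → C#5 (MIDI 73); A2 at fret 5 → D3 (MIDI 50).
73 − 50 = 23, so the two pitches are 23 semitones apart.

23 semitones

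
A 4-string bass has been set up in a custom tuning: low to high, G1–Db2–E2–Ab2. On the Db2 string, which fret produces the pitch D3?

13

D3 is 13 semitones above the open Db2 (Db–D–Eb–E–…–C–Db–D), so it sits at fret 13.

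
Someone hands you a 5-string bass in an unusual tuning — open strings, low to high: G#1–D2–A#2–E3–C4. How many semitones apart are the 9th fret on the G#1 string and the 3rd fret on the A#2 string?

G#1 at fret 9 → F2 (MIDI 41); A#2 at fret 3 → C#3 (MIDI 49).
41 − 49 = -8, so the two pitches are 8 semitones apart, with C#3 the higher.

8 semitones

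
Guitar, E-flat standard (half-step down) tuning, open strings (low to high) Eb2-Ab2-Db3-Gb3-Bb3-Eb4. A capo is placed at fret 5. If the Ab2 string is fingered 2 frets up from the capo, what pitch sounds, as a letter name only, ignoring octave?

The capo raises the open Ab2 by 5 semitones to Db3; fretting 2 more gives Ab2 + 5 + 2 = Ab2 + 7 semitones, landing on Eb.
(Also written D#.)

Eb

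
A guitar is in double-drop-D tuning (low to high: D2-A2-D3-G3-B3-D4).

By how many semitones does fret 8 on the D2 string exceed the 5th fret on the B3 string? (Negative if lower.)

D2 at fret 8 → A♯2 (MIDI 46); B3 at fret 5 → E4 (MIDI 64).
46 − 64 = -18, so the two pitches are 18 semitones apart.

-18 semitones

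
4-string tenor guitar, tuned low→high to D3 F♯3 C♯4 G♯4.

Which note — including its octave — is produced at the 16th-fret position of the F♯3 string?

A♯4

F♯3 is MIDI 54. Adding 16 gives 70, which is A♯4.
(Equivalently spelled B♭4.)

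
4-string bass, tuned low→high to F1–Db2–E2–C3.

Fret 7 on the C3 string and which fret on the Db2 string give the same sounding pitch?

Fret 7 on C3 is MIDI 48 + 7 = 55 (G3). On the Db2 string (open MIDI 37), that pitch is 55 − 37 = fret 18.

18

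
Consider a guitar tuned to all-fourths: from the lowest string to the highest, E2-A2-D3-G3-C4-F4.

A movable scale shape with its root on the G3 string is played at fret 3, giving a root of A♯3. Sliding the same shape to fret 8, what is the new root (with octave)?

Moving from fret 3 to fret 8 shifts the root by 5 semitones.
A♯3 up 5 semitones is D♯4.

D♯4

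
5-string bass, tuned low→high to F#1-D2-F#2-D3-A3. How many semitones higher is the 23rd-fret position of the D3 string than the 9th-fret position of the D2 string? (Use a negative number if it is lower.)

D3 at fret 23 → C#5 (MIDI 73); D2 at fret 9 → B2 (MIDI 47).
73 − 47 = 26, so the two pitches are 26 semitones apart.

26 semitones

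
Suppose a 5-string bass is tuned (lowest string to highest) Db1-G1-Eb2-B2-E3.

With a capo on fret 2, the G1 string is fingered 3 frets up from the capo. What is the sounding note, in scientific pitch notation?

C2

The capo raises the open G1 by 2 semitones to A1; fretting 3 more gives G1 + 2 + 3 = G1 + 5 semitones = C2.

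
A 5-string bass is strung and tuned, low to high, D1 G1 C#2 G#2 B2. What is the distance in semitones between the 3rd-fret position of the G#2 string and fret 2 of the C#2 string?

G#2 at fret 3 → B2 (MIDI 47); C#2 at fret 2 → D#2 (MIDI 39).
47 − 39 = 8, so the two pitches are 8 semitones apart, with B2 the higher.

8 semitones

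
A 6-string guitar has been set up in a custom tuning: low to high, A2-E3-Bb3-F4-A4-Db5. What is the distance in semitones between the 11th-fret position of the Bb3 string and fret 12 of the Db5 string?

Bb3 at fret 11 → A4 (MIDI 69); Db5 at fret 12 → Db6 (MIDI 85).
69 − 85 = -16, so the two pitches are 16 semitones apart, with Db6 the higher.

16 semitones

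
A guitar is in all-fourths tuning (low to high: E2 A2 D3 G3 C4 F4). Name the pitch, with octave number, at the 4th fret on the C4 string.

E4

Each fret is one semitone, so C4 + 4 = E4.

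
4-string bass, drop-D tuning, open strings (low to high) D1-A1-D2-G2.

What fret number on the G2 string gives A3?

14

A3 is 14 semitones above the open G2 (G–G#–A–A#–…–G–G#–A), so it sits at fret 14.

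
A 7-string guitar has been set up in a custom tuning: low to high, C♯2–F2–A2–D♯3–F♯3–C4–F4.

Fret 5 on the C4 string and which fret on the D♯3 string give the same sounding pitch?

C4 at fret 5 is C4 + 5 semitones = F4.
The open D♯3 string is 9 semitones below the open C4, so the same pitch on the D♯3 string lies at fret 5 + 9 = 14.

14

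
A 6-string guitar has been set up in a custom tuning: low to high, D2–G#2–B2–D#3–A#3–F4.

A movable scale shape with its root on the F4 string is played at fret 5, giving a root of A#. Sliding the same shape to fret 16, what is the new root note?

A

Moving from fret 5 to fret 16 shifts the root by 11 semitones.
A# up 11 semitones is A.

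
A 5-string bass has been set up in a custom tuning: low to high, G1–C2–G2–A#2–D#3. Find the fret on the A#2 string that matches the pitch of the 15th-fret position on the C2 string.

C2 at fret 15 is C2 + 15 semitones = D#3.
The open A#2 string is 10 semitones above the open C2, so the same pitch on the A#2 string lies at fret 15 − 10 = 5.

5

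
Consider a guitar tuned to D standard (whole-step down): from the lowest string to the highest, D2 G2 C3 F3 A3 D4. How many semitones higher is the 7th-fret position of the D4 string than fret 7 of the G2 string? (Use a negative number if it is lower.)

D4 at fret 7 → A4 (MIDI 69); G2 at fret 7 → D3 (MIDI 50).
69 − 50 = 19, so the two pitches are 19 semitones apart.

19 semitones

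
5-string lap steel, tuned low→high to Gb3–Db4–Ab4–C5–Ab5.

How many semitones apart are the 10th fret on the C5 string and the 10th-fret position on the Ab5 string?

8 semitones

C5 at fret 10 → Bb5 (MIDI 82); Ab5 at fret 10 → Gb6 (MIDI 90).
82 − 90 = -8, so the two pitches are 8 semitones apart, with Gb6 the higher.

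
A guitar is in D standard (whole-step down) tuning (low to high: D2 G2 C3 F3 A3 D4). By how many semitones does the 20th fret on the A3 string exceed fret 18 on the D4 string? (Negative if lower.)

-3 semitones

A3 at fret 20 → F5 (MIDI 77); D4 at fret 18 → G#5 (MIDI 80).
77 − 80 = -3, so the two pitches are 3 semitones apart.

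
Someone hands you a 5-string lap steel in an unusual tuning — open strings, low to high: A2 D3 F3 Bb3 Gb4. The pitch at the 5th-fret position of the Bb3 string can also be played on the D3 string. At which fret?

13

Fret 5 on Bb3 is MIDI 58 + 5 = 63 (Eb4). On the D3 string (open MIDI 50), that pitch is 63 − 50 = fret 13.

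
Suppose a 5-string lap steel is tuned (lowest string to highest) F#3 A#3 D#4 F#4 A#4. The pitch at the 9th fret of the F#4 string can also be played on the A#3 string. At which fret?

17

F#4 at fret 9 is F#4 + 9 semitones = D#5.
The open A#3 string is 8 semitones below the open F#4, so the same pitch on the A#3 string lies at fret 9 + 8 = 17.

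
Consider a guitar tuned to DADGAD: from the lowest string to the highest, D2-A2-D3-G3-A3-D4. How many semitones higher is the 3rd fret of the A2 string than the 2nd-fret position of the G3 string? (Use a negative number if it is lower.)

-9 semitones

A2 at fret 3 → C3 (MIDI 48); G3 at fret 2 → A3 (MIDI 57).
48 − 57 = -9, so the two pitches are 9 semitones apart.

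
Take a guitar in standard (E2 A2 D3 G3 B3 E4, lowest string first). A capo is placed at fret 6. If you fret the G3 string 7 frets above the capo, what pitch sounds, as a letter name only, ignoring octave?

The capo raises the open G3 by 6 semitones to C#4; fretting 7 more gives G3 + 6 + 7 = G3 + 13 semitones, landing on G#.

G#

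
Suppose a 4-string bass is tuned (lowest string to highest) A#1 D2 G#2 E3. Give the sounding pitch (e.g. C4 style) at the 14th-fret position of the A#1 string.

C3

Each fret is one semitone, so A#1 + 14 = C3.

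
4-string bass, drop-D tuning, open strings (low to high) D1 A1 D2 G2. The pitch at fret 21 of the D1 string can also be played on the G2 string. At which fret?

4

Fret 21 on D1 is MIDI 26 + 21 = 47 (B2). On the G2 string (open MIDI 43), that pitch is 47 − 43 = fret 4.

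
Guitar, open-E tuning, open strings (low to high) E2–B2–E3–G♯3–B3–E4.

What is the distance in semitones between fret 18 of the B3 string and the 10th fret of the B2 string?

B3 at fret 18 → F5 (MIDI 77); B2 at fret 10 → A3 (MIDI 57).
77 − 57 = 20, so the two pitches are 20 semitones apart, with F5 the higher.

20 semitones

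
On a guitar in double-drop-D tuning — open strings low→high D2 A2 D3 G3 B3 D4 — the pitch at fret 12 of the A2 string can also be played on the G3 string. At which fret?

A2 at fret 12 is A2 + 12 semitones = A3.
The open G3 string is 10 semitones above the open A2, so the same pitch on the G3 string lies at fret 12 − 10 = 2.

2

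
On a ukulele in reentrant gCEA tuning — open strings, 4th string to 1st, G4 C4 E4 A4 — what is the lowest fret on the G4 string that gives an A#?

3

From G4, count semitones up the chromatic scale until reaching A#: G–G#–A–A# — 3 steps.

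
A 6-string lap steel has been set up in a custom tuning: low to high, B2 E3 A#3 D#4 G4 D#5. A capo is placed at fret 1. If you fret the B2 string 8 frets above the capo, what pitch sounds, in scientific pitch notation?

G#3

The capo raises the open B2 by 1 semitone to C3; fretting 8 more gives B2 + 1 + 8 = B2 + 9 semitones = G#3.
(Also written Ab.)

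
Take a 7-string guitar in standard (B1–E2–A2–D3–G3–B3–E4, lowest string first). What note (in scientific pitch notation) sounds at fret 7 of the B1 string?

F#2

Each fret is one semitone, so B1 + 7 = F#2.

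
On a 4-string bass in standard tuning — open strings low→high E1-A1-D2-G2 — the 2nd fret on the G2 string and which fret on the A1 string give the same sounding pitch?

12

G2 at fret 2 is G2 + 2 semitones = A2.
The open A1 string is 10 semitones below the open G2, so the same pitch on the A1 string lies at fret 2 + 10 = 12.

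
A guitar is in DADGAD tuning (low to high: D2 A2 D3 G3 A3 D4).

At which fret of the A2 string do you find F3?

F3 is 8 semitones above the open A2 (A–A#–B–C–C#–D–D#–E–F), so it sits at fret 8.

8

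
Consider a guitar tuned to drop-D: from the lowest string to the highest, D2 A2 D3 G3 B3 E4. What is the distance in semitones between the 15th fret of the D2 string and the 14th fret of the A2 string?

6 semitones

D2 at fret 15 → F3 (MIDI 53); A2 at fret 14 → B3 (MIDI 59).
53 − 59 = -6, so the two pitches are 6 semitones apart, with B3 the higher.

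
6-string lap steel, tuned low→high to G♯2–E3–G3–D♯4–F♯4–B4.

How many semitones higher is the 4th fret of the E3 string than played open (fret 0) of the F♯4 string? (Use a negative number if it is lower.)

-10 semitones

E3 at fret 4 → G♯3 (MIDI 56); F♯4 at fret 0 → F♯4 (MIDI 66).
56 − 66 = -10, so the two pitches are 10 semitones apart.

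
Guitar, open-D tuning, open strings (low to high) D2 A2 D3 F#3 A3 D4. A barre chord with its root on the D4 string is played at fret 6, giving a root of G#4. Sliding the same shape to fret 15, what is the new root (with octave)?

F5

Moving from fret 6 to fret 15 shifts the root by 9 semitones.
G#4 up 9 semitones is F5.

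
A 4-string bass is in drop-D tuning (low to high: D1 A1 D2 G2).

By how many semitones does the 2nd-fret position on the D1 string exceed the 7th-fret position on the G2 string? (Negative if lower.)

-22 semitones

D1 at fret 2 → E1 (MIDI 28); G2 at fret 7 → D3 (MIDI 50).
28 − 50 = -22, so the two pitches are 22 semitones apart.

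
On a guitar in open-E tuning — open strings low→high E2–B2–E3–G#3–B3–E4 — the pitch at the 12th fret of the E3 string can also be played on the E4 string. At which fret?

E3 at fret 12 is E3 + 12 semitones = E4.
The open E4 string is 12 semitones above the open E3, so the same pitch on the E4 string lies at fret 12 − 12 = 0.

0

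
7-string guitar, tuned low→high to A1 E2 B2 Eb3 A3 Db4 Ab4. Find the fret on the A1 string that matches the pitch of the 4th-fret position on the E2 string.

11

Fret 4 on E2 is MIDI 40 + 4 = 44 (Ab2). On the A1 string (open MIDI 33), that pitch is 44 − 33 = fret 11.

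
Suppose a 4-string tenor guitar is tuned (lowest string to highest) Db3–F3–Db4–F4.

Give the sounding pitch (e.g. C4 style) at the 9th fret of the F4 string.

D5

F4 is MIDI 65. Adding 9 gives 74, which is D5.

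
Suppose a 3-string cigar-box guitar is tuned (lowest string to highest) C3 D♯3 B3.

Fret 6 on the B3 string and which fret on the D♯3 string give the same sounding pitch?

14

Fret 6 on B3 is MIDI 59 + 6 = 65 (F4). On the D♯3 string (open MIDI 51), that pitch is 65 − 51 = fret 14.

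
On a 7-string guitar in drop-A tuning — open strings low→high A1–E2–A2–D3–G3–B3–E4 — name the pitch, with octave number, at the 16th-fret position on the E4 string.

The open E4 string plus 16 semitones: E–F–F#–G–…–F#–G–G#.
The walk passes from B into C once, so the octave number goes from 4 to 5.
(Equivalently spelled A♭5.)

G♯5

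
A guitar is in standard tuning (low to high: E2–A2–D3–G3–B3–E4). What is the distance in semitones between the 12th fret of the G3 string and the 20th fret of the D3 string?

G3 at fret 12 → G4 (MIDI 67); D3 at fret 20 → A♯4 (MIDI 70).
67 − 70 = -3, so the two pitches are 3 semitones apart, with A♯4 the higher.

3 semitones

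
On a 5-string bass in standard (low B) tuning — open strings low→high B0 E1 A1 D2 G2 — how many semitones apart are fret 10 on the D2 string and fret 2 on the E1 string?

D2 at fret 10 → C3 (MIDI 48); E1 at fret 2 → F#1 (MIDI 30).
48 − 30 = 18, so the two pitches are 18 semitones apart, with C3 the higher.

18 semitones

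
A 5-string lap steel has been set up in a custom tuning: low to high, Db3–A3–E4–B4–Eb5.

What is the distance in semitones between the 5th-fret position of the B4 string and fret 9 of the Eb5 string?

B4 at fret 5 → E5 (MIDI 76); Eb5 at fret 9 → C6 (MIDI 84).
76 − 84 = -8, so the two pitches are 8 semitones apart, with C6 the higher.

8 semitones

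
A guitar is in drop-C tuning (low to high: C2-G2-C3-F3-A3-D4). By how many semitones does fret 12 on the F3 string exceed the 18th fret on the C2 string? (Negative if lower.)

11 semitones

F3 at fret 12 → F4 (MIDI 65); C2 at fret 18 → F#3 (MIDI 54).
65 − 54 = 11, so the two pitches are 11 semitones apart.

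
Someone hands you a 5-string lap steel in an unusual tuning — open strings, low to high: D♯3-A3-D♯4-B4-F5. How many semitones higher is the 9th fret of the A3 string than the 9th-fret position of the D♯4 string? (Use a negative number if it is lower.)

A3 at fret 9 → F♯4 (MIDI 66); D♯4 at fret 9 → C5 (MIDI 72).
66 − 72 = -6, so the two pitches are 6 semitones apart.

-6 semitones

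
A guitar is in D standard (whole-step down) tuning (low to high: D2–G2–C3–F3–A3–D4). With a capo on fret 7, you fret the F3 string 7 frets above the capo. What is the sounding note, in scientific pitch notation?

G4

The capo raises the open F3 by 7 semitones to C4; fretting 7 more gives F3 + 7 + 7 = F3 + 14 semitones = G4.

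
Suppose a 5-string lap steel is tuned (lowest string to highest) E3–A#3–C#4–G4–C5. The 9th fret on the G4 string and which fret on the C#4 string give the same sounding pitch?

Fret 9 on G4 is MIDI 67 + 9 = 76 (E5). On the C#4 string (open MIDI 61), that pitch is 76 − 61 = fret 15.

15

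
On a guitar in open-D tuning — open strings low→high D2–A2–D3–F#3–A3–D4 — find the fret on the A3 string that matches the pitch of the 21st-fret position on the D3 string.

14

D3 at fret 21 is D3 + 21 semitones = B4.
The open A3 string is 7 semitones above the open D3, so the same pitch on the A3 string lies at fret 21 − 7 = 14.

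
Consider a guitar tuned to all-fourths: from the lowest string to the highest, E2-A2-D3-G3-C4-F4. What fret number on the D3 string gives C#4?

C#4 is 11 semitones above the open D3 (D–D#–E–F–…–B–C–C#), so it sits at fret 11.

11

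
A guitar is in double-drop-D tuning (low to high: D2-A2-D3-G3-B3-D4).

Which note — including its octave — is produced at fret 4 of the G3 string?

B3

G3 is MIDI 55. Adding 4 gives 59, which is B3.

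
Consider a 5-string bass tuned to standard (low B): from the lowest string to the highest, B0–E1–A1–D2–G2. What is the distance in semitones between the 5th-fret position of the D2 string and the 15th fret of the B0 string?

D2 at fret 5 → G2 (MIDI 43); B0 at fret 15 → D2 (MIDI 38).
43 − 38 = 5, so the two pitches are 5 semitones apart, with G2 the higher.

5 semitones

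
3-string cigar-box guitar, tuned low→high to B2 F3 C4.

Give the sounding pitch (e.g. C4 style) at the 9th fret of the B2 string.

Each fret is one semitone, so B2 + 9 = G♯3.

G♯3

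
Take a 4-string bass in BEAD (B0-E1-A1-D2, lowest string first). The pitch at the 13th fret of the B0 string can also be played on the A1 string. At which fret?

B0 at fret 13 is B0 + 13 semitones = C2.
The open A1 string is 10 semitones above the open B0, so the same pitch on the A1 string lies at fret 13 − 10 = 3.

3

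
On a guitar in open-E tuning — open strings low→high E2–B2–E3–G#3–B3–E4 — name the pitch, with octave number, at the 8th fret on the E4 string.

C5

The open E4 string plus 8 semitones: E–F–F#–G–G#–A–A#–B–C.
The walk passes from B into C once, so the octave number goes from 4 to 5.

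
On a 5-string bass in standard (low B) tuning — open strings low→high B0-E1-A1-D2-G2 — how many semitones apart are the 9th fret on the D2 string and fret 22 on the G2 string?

D2 at fret 9 → B2 (MIDI 47); G2 at fret 22 → F4 (MIDI 65).
47 − 65 = -18, so the two pitches are 18 semitones apart, with F4 the higher.

18 semitones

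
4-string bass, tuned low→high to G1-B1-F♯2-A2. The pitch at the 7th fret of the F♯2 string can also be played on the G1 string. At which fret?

F♯2 at fret 7 is F♯2 + 7 semitones = C♯3.
The open G1 string is 11 semitones below the open F♯2, so the same pitch on the G1 string lies at fret 7 + 11 = 18.

18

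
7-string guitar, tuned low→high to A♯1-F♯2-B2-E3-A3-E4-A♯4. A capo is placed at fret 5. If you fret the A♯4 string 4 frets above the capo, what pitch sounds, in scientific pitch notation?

The capo raises the open A♯4 by 5 semitones to D♯5; fretting 4 more gives A♯4 + 5 + 4 = A♯4 + 9 semitones = G5.

G5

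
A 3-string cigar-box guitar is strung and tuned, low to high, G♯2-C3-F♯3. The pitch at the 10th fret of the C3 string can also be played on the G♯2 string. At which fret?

C3 at fret 10 is C3 + 10 semitones = A♯3.
The open G♯2 string is 4 semitones below the open C3, so the same pitch on the G♯2 string lies at fret 10 + 4 = 14.

14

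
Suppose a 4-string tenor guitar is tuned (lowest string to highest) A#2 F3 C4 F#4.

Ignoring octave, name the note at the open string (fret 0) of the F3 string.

Fret 0 is the open string itself, so the pitch is just F.

F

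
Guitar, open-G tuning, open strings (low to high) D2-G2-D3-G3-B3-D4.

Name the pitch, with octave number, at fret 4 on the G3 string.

G3 is MIDI 55. Adding 4 gives 59, which is B3.

B3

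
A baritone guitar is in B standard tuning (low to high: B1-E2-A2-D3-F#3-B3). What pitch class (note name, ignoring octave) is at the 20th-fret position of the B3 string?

Each fret is one semitone, so B3 + 20 = G.

G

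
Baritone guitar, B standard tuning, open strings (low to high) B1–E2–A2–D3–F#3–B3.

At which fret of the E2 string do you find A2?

5

A2 is 5 semitones above the open E2 (E–F–F#–G–G#–A), so it sits at fret 5.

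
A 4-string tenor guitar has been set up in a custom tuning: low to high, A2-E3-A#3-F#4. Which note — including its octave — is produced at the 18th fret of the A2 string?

D#4

The open A2 string plus 18 semitones: A–A#–B–C–…–C#–D–D#.
The walk passes from B into C 2 times, so the octave number goes from 2 to 4.
(Equivalently spelled Eb4.)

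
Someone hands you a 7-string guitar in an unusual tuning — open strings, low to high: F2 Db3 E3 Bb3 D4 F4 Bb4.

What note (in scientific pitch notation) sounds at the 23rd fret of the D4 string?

Db6

Each fret is one semitone, so D4 + 23 = Db6.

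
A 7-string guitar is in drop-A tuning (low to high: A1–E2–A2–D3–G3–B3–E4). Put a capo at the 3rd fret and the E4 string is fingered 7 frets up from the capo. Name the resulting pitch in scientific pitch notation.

D5

The capo raises the open E4 by 3 semitones to G4; fretting 7 more gives E4 + 3 + 7 = E4 + 10 semitones = D5.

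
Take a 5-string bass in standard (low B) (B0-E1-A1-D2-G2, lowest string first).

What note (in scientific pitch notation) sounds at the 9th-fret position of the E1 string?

The open E1 string plus 9 semitones: E–F–F#–G–G#–A–A#–B–C–C#.
The walk passes from B into C once, so the octave number goes from 1 to 2.

C#2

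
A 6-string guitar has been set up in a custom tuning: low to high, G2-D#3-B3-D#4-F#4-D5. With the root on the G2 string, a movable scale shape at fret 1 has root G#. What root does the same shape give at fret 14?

A

Moving from fret 1 to fret 14 shifts the root by 13 semitones.
G# up 13 semitones is A.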